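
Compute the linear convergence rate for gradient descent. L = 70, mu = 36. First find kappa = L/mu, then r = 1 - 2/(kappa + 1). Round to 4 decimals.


Step 1: Compute the condition number.
kappa = L/mu = 70/36 = 1.9444
Step 2: Compute the convergence rate.
r = 1 - 2/(kappa + 1) = 1 - 2*mu/(L + mu) = (L - mu)/(L + mu) = 34/106 = 0.3208


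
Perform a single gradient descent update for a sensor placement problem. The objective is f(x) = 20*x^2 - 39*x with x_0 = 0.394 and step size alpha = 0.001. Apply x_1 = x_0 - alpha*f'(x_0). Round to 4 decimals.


We compute the gradient at x_0 and apply the update.
f'(x) = 40*x - 39
f'(0.394) = 40*0.394 - 39 = -23.24
x_1 = 0.394 - 0.001*-23.24 = 0.4172


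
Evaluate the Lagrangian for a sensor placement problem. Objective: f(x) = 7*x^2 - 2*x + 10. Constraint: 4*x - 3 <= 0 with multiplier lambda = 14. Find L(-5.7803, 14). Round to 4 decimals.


Step 1: Evaluate f(x).
f(-5.7803) = 7*(-5.7803)^2 - 2*(-5.7803) + 10 = 255.4437
Step 2: Evaluate g(x).
g(-5.7803) = 4*-5.7803 - 3 = -26.1212
Step 3: Compute Lagrangian.
L = 255.4437 + 14*-26.1212 = -110.2531


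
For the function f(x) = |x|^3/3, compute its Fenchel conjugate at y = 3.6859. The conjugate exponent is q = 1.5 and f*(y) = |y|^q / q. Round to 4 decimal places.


The conjugate exponent q satisfies 1/p + 1/q = 1.
p = 3, so q = 3/(3 - 1) = 1.5
|y|^q = 3.6859^1.5 = 7.0764
f*(3.6859) = 7.0764 / 1.5 = 4.7176


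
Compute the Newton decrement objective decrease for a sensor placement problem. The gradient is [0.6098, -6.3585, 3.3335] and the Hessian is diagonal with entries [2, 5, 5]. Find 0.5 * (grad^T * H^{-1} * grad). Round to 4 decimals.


Step 1: H is diagonal, so H^(-1) * g = [0.3049, -1.2717, 0.6667].
Step 2: g^T H^(-1) g = sum_i g_i^2 / H_ii
  = (0.6098)^2/2 + (-6.3585)^2/5 + (3.3335)^2/5
  = 0.1859 + 8.0861 + 2.2224 = 10.4945
Step 3: Objective decrease = 0.5 * g^T H^(-1) g = 5.2472


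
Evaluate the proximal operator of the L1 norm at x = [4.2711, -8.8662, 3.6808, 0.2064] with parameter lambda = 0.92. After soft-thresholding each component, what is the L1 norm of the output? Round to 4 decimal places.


Soft-thresholding with lambda = 0.92:
prox(4.2711) = sign(4.2711)*max(|4.2711| - 0.92, 0) = 3.3511
prox(-8.8662) = sign(-8.8662)*max(|-8.8662| - 0.92, 0) = -7.9462
prox(3.6808) = sign(3.6808)*max(|3.6808| - 0.92, 0) = 2.7608
prox(0.2064) = sign(0.2064)*max(|0.2064| - 0.92, 0) = 0.0
prox(x) = [3.3511, -7.9462, 2.7608, 0.0]
||prox(x)||_1 = 3.3511 + 7.9462 + 2.7608 + 0.0 = 14.0581


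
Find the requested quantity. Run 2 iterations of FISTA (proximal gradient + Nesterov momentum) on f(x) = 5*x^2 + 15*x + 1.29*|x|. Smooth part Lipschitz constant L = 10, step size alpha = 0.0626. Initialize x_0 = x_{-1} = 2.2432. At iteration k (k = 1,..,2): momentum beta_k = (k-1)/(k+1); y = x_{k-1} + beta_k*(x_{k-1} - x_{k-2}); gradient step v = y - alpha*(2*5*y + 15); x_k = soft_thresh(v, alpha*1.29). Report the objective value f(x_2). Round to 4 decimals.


FISTA on f(x) = 5*x^2 + 15*x + 1.29*|x|
L = 10, alpha = 0.0626
Iteration 1: beta = 0.0, y = 2.2432 + 0.0*(2.2432 - 2.2432) = 2.2432
  grad(y) = 37.432, v = y - alpha*grad = -0.1
  prox(v) = soft_thresh(-0.1, 0.0808) = -0.0193
Iteration 2: beta = 0.3333, y = -0.0193 + 0.3333*(-0.0193 - 2.2432) = -0.7735
  grad(y) = 7.2655, v = y - alpha*grad = -1.2283
  prox(v) = soft_thresh(-1.2283, 0.0808) = -1.1475
f(x_2) = 5*(-1.1475)^2 + 15*(-1.1475) + 1.29*|-1.1475| = -9.1485


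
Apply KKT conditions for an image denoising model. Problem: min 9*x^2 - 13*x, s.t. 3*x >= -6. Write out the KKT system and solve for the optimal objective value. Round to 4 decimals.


Step 1: Try lambda = 0 (constraint inactive).
Stationarity: 2*9*x - 13 = 0
x* = 13/(2*9) = 13/18 = 0.7222 (rounded; the exact value 13/18 is used below)
Check constraint: 3*0.7222 = 2.1666 >= -6 -- satisfied.
Step 2: Compute optimal value.
f(x*) = 9*(13/18)^2 - 13*(13/18) = -4.6944


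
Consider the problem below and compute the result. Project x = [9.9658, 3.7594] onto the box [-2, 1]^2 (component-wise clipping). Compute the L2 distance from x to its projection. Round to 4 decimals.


Project each component onto [-2, 1].
clip(9.9658) = 1.0, clip(3.7594) = 1.0
Projection = [1.0, 1.0]
Squared diffs: [80.3856, 7.6143]
Distance = sqrt(87.9999) = 9.3808


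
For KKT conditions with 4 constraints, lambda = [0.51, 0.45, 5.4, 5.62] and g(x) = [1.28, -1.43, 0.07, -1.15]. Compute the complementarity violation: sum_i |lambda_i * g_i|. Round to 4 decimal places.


KKT complementary slackness check:
lambda_1 * g_1 = 0.51 * 1.28 = 0.6528
lambda_2 * g_2 = 0.45 * -1.43 = -0.6435
lambda_3 * g_3 = 5.4 * 0.07 = 0.378
lambda_4 * g_4 = 5.62 * -1.15 = -6.463
Total violation = 0.6528 + 0.6435 + 0.378 + 6.463 = 8.1373


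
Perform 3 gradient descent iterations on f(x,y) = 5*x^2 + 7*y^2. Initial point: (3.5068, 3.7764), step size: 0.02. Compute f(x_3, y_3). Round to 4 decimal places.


Gradient descent on f(x,y) = 5*x^2 + 7*y^2.
Starting point: (3.5068, 3.7764), alpha = 0.02
Step 1: grad_x = 2*5*3.5068 = 35.068, grad_y = 2*7*3.7764 = 52.8696
  x_1 = 3.5068 - 0.02*35.068 = 2.8054
  y_1 = 3.7764 - 0.02*52.8696 = 2.719
Step 2: grad_x = 2*5*2.8054 = 28.0544, grad_y = 2*7*2.719 = 38.0661
  x_2 = 2.8054 - 0.02*28.0544 = 2.2444
  y_2 = 2.719 - 0.02*38.0661 = 1.9577
Step 3: grad_x = 2*5*2.2444 = 22.4435, grad_y = 2*7*1.9577 = 27.4076
  x_3 = 2.2444 - 0.02*22.4435 = 1.7955
  y_3 = 1.9577 - 0.02*27.4076 = 1.4095
f(1.7955, 1.4095) = 5*1.7955^2 + 7*1.4095^2 = 30.0263


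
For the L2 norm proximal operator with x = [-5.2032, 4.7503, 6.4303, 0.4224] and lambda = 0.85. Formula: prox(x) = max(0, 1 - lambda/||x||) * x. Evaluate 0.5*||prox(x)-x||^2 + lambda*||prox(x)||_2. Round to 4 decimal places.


Step 1: Compute ||x||.
||x|| = 9.5481
Step 2: Compute scaling factor.
scale = max(0, 1 - 0.85/9.5481) = 0.911
Step 3: prox(x) = [-4.74, 4.3274, 5.8579, 0.3848]
||prox(x)|| = 8.6981
Step 4: Proximal objective.
0.5*||prox-x||^2 = 0.3613
lambda*||prox|| = 7.3934
Total = 7.7546


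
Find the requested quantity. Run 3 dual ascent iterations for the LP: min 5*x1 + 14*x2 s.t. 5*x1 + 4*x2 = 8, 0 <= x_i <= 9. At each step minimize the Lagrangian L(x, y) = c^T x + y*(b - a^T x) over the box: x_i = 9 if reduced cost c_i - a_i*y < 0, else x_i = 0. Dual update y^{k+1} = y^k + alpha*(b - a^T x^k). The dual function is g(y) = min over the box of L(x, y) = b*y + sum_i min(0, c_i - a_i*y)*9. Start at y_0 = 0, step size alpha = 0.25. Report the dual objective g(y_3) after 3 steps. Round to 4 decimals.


Dual ascent for LP: min 5*x1 + 14*x2, 5*x1 + 4*x2 = 8, 0 <= x_i <= 9
Step 1: y^k = 0.0, reduced costs: (5.0, 14.0)
  x^k = (0.0, 0.0), subgradient = b - a^T x = 8.0
  y^{k+1} = 0.0 + 0.25*8.0 = 2.0
Step 2: y^k = 2.0, reduced costs: (-5.0, 6.0)
  x^k = (9.0, 0.0), subgradient = b - a^T x = -37.0
  y^{k+1} = 2.0 + 0.25*-37.0 = -7.25
Step 3: y^k = -7.25, reduced costs: (41.25, 43.0)
  x^k = (0.0, 0.0), subgradient = b - a^T x = 8.0
  y^{k+1} = -7.25 + 0.25*8.0 = -5.25
Dual objective at y_3 = -5.25: reduced costs (31.25, 35.0), box minimizer x = (0.0, 0.0)
g(y_3) = b*y + (c1 - a1*y)*x1 + (c2 - a2*y)*x2 = 8*(-5.25) + 31.25*0.0 + 35.0*0.0 = -42.0 + 0.0 + 0.0 = -42.0


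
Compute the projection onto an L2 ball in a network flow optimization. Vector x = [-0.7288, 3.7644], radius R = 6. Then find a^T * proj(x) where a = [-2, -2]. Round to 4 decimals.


Step 1: Compute ||x|| (intermediates to 6 decimals).
||x|| = sqrt((-0.7288)^2 + 3.7644^2) = 3.8343
Step 2: Project.
Since ||x|| <= R, proj = x (no scaling needed).
proj(x) = [-0.7288, 3.7644]
Step 3: Dot product.
a^T * proj(x) = -2*(-0.7288) - 2*3.7644 = -6.0712


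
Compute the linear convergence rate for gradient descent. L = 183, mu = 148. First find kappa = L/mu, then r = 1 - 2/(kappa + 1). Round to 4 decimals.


Step 1: Compute the condition number.
kappa = L/mu = 183/148 = 1.2365
Step 2: Compute the convergence rate.
r = 1 - 2/(kappa + 1) = 1 - 2*mu/(L + mu) = (L - mu)/(L + mu) = 35/331 = 0.1057


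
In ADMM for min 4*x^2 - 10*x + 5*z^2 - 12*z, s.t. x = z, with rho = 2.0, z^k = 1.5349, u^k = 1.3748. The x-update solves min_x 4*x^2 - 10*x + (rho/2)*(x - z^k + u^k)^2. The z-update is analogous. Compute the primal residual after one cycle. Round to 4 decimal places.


ADMM iteration with rho = 2.0, z^k = 1.5349, u^k = 1.3748
Step 1: x-update.
Minimize 4*x^2 - 10*x + (2.0/2)*(x - 1.5349 + 1.3748)^2
FOC: (2*4 + 2.0)*x = 10 + 2.0*(1.5349 - 1.3748)
x^{k+1} = 1.032
Step 2: z-update.
Minimize 5*z^2 - 12*z + (2.0/2)*(1.032 - z + 1.3748)^2
FOC: (2*5 + 2.0)*z = 12 + 2.0*(1.032 + 1.3748)
z^{k+1} = 1.4011
Step 3: u-update.
u^{k+1} = 1.3748 + 1.032 - 1.4011 = 1.0057
Step 4: Primal residual = |1.032 - 1.4011| = 0.3691


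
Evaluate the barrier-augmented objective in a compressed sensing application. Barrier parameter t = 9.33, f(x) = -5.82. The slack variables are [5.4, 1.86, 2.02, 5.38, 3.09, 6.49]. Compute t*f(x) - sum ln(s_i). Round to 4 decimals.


Step 1: Compute log-barrier.
ln values: [1.6864, 0.6206, 0.7031, 1.6827, 1.1282, 1.8703]
phi = -(1.6864 + 0.6206 + 0.7031 + 1.6827 + 1.1282 + 1.8703) = -7.6912
Step 2: Compute augmented objective.
t*f(x) = 9.33*-5.82 = -54.3006
Total = -54.3006 - 7.6912 = -61.9918


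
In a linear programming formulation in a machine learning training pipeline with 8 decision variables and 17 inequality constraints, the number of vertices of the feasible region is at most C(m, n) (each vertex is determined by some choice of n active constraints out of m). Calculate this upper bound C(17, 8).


Each vertex corresponds to some choice of n active constraints out of m, so the number of vertices is at most C(m, n) = m! / (n!(m-n)!).
m = 17, n = 8
Numerator: 17 * 16 * 15 * 14 * 13 * 12 * 11 * 10
Denominator: 8! = 40320
C(17, 8) = 24310


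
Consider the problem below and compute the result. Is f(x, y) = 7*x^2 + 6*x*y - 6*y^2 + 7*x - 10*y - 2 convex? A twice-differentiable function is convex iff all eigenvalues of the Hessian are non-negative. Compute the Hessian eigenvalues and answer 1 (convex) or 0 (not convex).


The Hessian of f(x,y) = 7*x^2 + 6*x*y - 6*y^2 + 7*x - 10*y - 2 is:
H = [[14, 6], [6, -12]]
Trace = 14 - 12 = 2
Determinant = 14*-12 - (6)^2 = -204
Discriminant = (2)^2 - 4*-204 = 820.0
Eigenvalues: lambda_1 = -13.3178, lambda_2 = 15.3178
The function is not convex.

0


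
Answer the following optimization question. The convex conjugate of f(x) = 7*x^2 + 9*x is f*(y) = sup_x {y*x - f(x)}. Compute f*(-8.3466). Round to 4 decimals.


f*(y) = sup_x {y*x - a*x^2 - b*x} = sup_x {(y-b)*x - a*x^2}
FOC: (y - b) - 2a*x = 0 => x* = (y - b)/(2a)
x* = (-8.3466 - 9)/(2*7) = -1.239
f*(-8.3466) = (y-b)^2/(4a) = (-8.3466 - 9)^2/(4*7)
= 300.9045/28 = 10.7466


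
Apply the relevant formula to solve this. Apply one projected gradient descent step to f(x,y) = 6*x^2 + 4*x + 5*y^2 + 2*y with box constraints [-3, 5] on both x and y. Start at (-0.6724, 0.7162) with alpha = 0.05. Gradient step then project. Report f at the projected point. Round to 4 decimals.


Step 1: Compute gradient at (-0.6724, 0.7162).
grad_x = 2*6*-0.6724 + 4 = -4.0688
grad_y = 2*5*0.7162 + 2 = 9.162
Step 2: Gradient step.
x_raw = -0.6724 - 0.05*-4.0688 = -0.469
y_raw = 0.7162 - 0.05*9.162 = 0.2581
Step 3: Project onto [-3, 5].
x_proj = clip(-0.469) = -0.469
y_proj = clip(0.2581) = 0.2581
Step 4: Evaluate f.
f(-0.469, 0.2581) = 0.293


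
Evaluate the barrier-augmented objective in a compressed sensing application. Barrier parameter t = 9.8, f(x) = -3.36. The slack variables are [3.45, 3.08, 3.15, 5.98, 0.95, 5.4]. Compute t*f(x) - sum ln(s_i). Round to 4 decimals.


Step 1: Compute log-barrier.
ln values: [1.2384, 1.1249, 1.1474, 1.7884, -0.0513, 1.6864]
phi = -(1.2384 + 1.1249 + 1.1474 + 1.7884 - 0.0513 + 1.6864) = -6.9342
Step 2: Compute augmented objective.
t*f(x) = 9.8*-3.36 = -32.928
Total = -32.928 - 6.9342 = -39.8622


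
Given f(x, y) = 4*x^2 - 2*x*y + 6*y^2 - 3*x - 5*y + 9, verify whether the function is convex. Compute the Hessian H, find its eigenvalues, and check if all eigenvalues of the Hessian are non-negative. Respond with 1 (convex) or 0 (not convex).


The Hessian of f(x,y) = 4*x^2 - 2*x*y + 6*y^2 - 3*x - 5*y + 9 is:
H = [[8, -2], [-2, 12]]
Trace = 8 + 12 = 20
Determinant = 8*12 - (-2)^2 = 92
Discriminant = (20)^2 - 4*92 = 32.0
Eigenvalues: lambda_1 = 7.1716, lambda_2 = 12.8284
The function is convex.

1


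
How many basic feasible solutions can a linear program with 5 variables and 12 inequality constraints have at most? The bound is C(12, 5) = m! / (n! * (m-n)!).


Each vertex corresponds to some choice of n active constraints out of m, so the number of vertices is at most C(m, n) = m! / (n!(m-n)!).
m = 12, n = 5
Numerator: 12 * 11 * 10 * 9 * 8
Denominator: 5! = 120
C(12, 5) = 792


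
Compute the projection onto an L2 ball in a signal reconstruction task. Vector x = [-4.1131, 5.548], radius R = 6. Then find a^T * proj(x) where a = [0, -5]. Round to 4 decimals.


Step 1: Compute ||x|| (intermediates to 6 decimals).
||x|| = sqrt((-4.1131)^2 + 5.548^2) = 6.906366
Step 2: Project.
Since ||x|| > R, scale = R/||x|| = 6/6.906366 = 0.868764, proj(x) = scale * x
proj(x) = [-3.573313, 4.819903]
Step 3: Dot product.
a^T * proj(x) = 0*(-3.573313) - 5*4.819903 = -24.0995


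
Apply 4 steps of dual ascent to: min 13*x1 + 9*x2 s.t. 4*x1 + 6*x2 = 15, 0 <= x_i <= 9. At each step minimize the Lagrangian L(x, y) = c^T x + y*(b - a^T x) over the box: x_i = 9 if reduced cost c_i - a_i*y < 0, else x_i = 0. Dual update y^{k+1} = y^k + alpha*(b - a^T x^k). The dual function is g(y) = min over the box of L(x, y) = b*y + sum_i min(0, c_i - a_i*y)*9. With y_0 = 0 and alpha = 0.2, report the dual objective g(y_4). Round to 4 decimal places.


Dual ascent for LP: min 13*x1 + 9*x2, 4*x1 + 6*x2 = 15, 0 <= x_i <= 9
Step 1: y^k = 0.0, reduced costs: (13.0, 9.0)
  x^k = (0.0, 0.0), subgradient = b - a^T x = 15.0
  y^{k+1} = 0.0 + 0.2*15.0 = 3.0
Step 2: y^k = 3.0, reduced costs: (1.0, -9.0)
  x^k = (0.0, 9.0), subgradient = b - a^T x = -39.0
  y^{k+1} = 3.0 + 0.2*-39.0 = -4.8
Step 3: y^k = -4.8, reduced costs: (32.2, 37.8)
  x^k = (0.0, 0.0), subgradient = b - a^T x = 15.0
  y^{k+1} = -4.8 + 0.2*15.0 = -1.8
Step 4: y^k = -1.8, reduced costs: (20.2, 19.8)
  x^k = (0.0, 0.0), subgradient = b - a^T x = 15.0
  y^{k+1} = -1.8 + 0.2*15.0 = 1.2
Dual objective at y_4 = 1.2: reduced costs (8.2, 1.8), box minimizer x = (0.0, 0.0)
g(y_4) = b*y + (c1 - a1*y)*x1 + (c2 - a2*y)*x2 = 15*1.2 + 8.2*0.0 + 1.8*0.0 = 18.0 + 0.0 + 0.0 = 18.0


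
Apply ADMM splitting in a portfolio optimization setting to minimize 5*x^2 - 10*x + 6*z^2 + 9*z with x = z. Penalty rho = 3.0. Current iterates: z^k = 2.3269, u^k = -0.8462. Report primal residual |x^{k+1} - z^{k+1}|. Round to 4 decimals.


ADMM iteration with rho = 3.0, z^k = 2.3269, u^k = -0.8462
Step 1: x-update.
Minimize 5*x^2 - 10*x + (3.0/2)*(x - 2.3269 - 0.8462)^2
FOC: (2*5 + 3.0)*x = 10 + 3.0*(2.3269 + 0.8462)
x^{k+1} = 1.5015
Step 2: z-update.
Minimize 6*z^2 + 9*z + (3.0/2)*(1.5015 - z - 0.8462)^2
FOC: (2*6 + 3.0)*z = -9 + 3.0*(1.5015 - 0.8462)
z^{k+1} = -0.4689
Step 3: u-update.
u^{k+1} = -0.8462 + 1.5015 + 0.4689 = 1.1242
Step 4: Primal residual = |1.5015 + 0.4689| = 1.9704


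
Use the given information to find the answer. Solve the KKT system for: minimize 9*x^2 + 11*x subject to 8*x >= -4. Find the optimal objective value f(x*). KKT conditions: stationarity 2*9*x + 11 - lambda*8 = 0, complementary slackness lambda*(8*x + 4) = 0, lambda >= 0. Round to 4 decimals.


Step 1: Try lambda = 0 (constraint inactive).
x_unc = -11/(2*9) = -0.6111
Check: 8*-0.6111 = -4.8888 < -4 -- violated!
Step 2: Constraint must be active: 8*x = -4
x* = -4/8 = -0.5
lambda = (2*9*(-0.5) + 11)/8 = 0.25
Step 3: Compute optimal value.
f(x*) = 9*(-0.5)^2 + 11*(-0.5) = -3.25


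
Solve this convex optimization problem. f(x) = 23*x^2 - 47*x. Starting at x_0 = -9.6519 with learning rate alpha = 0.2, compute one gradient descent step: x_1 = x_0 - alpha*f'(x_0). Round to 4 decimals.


We compute the gradient at x_0 and apply the update.
f'(x) = 46*x - 47
f'(-9.6519) = 46*-9.6519 - 47 = -490.9874
x_1 = -9.6519 - 0.2*-490.9874 = 88.5456


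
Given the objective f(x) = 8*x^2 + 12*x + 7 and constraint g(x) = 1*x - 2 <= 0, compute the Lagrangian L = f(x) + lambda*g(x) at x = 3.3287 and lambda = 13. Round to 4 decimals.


Step 1: Evaluate f(x).
f(3.3287) = 8*3.3287^2 + 12*3.3287 + 7 = 135.5863
Step 2: Evaluate g(x).
g(3.3287) = 1*3.3287 - 2 = 1.3287
Step 3: Compute Lagrangian.
L = 135.5863 + 13*1.3287 = 152.8594


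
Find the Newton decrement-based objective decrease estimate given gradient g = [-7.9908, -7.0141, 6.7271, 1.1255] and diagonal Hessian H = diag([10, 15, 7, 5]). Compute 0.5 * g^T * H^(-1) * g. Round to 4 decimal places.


Step 1: H is diagonal, so H^(-1) * g = [-0.7991, -0.4676, 0.961, 0.2251].
Step 2: g^T H^(-1) g = sum_i g_i^2 / H_ii
  = (-7.9908)^2/10 + (-7.0141)^2/15 + (6.7271)^2/7 + (1.1255)^2/5
  = 6.3853 + 3.2798 + 6.4648 + 0.2534 = 16.3833
Step 3: Objective decrease = 0.5 * g^T H^(-1) g = 8.1917


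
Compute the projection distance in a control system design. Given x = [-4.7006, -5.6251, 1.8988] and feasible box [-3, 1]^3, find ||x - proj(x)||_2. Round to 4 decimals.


Project each component onto [-3, 1].
clip(-4.7006) = -3.0, clip(-5.6251) = -3.0, clip(1.8988) = 1.0
Projection = [-3.0, -3.0, 1.0]
Squared diffs: [2.892, 6.8912, 0.8078]
Distance = sqrt(10.591) = 3.2544


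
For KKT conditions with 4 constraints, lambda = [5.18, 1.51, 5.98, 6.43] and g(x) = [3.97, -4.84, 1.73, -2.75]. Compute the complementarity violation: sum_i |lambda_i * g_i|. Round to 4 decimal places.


KKT complementary slackness check:
lambda_1 * g_1 = 5.18 * 3.97 = 20.5646
lambda_2 * g_2 = 1.51 * -4.84 = -7.3084
lambda_3 * g_3 = 5.98 * 1.73 = 10.3454
lambda_4 * g_4 = 6.43 * -2.75 = -17.6825
Total violation = 20.5646 + 7.3084 + 10.3454 + 17.6825 = 55.9009


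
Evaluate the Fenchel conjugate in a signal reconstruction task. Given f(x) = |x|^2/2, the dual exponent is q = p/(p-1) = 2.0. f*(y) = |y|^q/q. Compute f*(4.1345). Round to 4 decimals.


The conjugate exponent q satisfies 1/p + 1/q = 1.
p = 2, so q = 2/(2 - 1) = 2.0
|y|^q = 4.1345^2.0 = 17.0941
f*(4.1345) = 17.0941 / 2.0 = 8.547


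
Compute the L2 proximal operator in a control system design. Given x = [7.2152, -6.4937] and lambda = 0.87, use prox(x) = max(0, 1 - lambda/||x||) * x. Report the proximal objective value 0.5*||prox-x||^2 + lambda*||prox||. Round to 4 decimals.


Step 1: Compute ||x||.
||x|| = 9.7071
Step 2: Compute scaling factor.
scale = max(0, 1 - 0.87/9.7071) = 0.9104
Step 3: prox(x) = [6.5685, -5.9117]
||prox(x)|| = 8.8371
Step 4: Proximal objective.
0.5*||prox-x||^2 = 0.3785
lambda*||prox|| = 7.6883
Total = 8.0667


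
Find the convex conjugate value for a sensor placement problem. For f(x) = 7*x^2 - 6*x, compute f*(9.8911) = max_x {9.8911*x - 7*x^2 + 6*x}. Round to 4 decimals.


f*(y) = sup_x {y*x - a*x^2 - b*x} = sup_x {(y-b)*x - a*x^2}
FOC: (y - b) - 2a*x = 0 => x* = (y - b)/(2a)
x* = (9.8911 + 6)/(2*7) = 1.1351
f*(9.8911) = (y-b)^2/(4a) = (9.8911 + 6)^2/(4*7)
= 252.5271/28 = 9.0188


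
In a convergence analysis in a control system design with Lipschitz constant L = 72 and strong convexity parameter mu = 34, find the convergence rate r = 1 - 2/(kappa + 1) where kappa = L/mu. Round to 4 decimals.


Step 1: Compute the condition number.
kappa = L/mu = 72/34 = 2.1176
Step 2: Compute the convergence rate.
r = 1 - 2/(kappa + 1) = 1 - 2*mu/(L + mu) = (L - mu)/(L + mu) = 38/106 = 0.3585


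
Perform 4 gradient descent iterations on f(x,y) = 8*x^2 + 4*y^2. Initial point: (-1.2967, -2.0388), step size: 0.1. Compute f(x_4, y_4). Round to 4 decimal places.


Gradient descent on f(x,y) = 8*x^2 + 4*y^2.
Starting point: (-1.2967, -2.0388), alpha = 0.1
Step 1: grad_x = 2*8*-1.2967 = -20.7472, grad_y = 2*4*-2.0388 = -16.3104
  x_1 = -1.2967 - 0.1*-20.7472 = 0.778
  y_1 = -2.0388 - 0.1*-16.3104 = -0.4078
Step 2: grad_x = 2*8*0.778 = 12.4483, grad_y = 2*4*-0.4078 = -3.2621
  x_2 = 0.778 - 0.1*12.4483 = -0.4668
  y_2 = -0.4078 - 0.1*-3.2621 = -0.0816
Step 3: grad_x = 2*8*-0.4668 = -7.469, grad_y = 2*4*-0.0816 = -0.6524
  x_3 = -0.4668 - 0.1*-7.469 = 0.2801
  y_3 = -0.0816 - 0.1*-0.6524 = -0.0163
Step 4: grad_x = 2*8*0.2801 = 4.4814, grad_y = 2*4*-0.0163 = -0.1305
  x_4 = 0.2801 - 0.1*4.4814 = -0.1681
  y_4 = -0.0163 - 0.1*-0.1305 = -0.0033
f(-0.1681, -0.0033) = 8*(-0.1681)^2 + 4*(-0.0033)^2 = 0.226


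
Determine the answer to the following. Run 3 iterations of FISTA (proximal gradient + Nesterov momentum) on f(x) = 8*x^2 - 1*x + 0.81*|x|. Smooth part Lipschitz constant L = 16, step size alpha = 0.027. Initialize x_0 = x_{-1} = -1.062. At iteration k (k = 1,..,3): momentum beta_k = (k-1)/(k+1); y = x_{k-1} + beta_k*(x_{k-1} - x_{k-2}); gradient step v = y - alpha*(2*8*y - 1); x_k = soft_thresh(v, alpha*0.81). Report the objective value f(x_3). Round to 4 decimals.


FISTA on f(x) = 8*x^2 - 1*x + 0.81*|x|
L = 16, alpha = 0.027
Iteration 1: beta = 0.0, y = -1.062 + 0.0*(-1.062 + 1.062) = -1.062
  grad(y) = -17.992, v = y - alpha*grad = -0.5762
  prox(v) = soft_thresh(-0.5762, 0.0219) = -0.5543
Iteration 2: beta = 0.3333, y = -0.5543 + 0.3333*(-0.5543 + 1.062) = -0.3851
  grad(y) = -7.162, v = y - alpha*grad = -0.1918
  prox(v) = soft_thresh(-0.1918, 0.0219) = -0.1699
Iteration 3: beta = 0.5, y = -0.1699 + 0.5*(-0.1699 + 0.5543) = 0.0223
  grad(y) = -0.6424, v = y - alpha*grad = 0.0397
  prox(v) = soft_thresh(0.0397, 0.0219) = 0.0178
f(x_3) = 8*0.0178^2 - 1*0.0178 + 0.81*|0.0178| = -0.0008


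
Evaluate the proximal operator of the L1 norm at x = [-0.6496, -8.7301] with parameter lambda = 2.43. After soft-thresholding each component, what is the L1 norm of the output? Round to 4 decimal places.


Soft-thresholding with lambda = 2.43:
prox(-0.6496) = sign(-0.6496)*max(|-0.6496| - 2.43, 0) = 0.0
prox(-8.7301) = sign(-8.7301)*max(|-8.7301| - 2.43, 0) = -6.3001
prox(x) = [0.0, -6.3001]
||prox(x)||_1 = 0.0 + 6.3001 = 6.3001


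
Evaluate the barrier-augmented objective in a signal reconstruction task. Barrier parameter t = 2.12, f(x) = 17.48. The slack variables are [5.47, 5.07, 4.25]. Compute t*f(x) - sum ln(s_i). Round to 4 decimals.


Step 1: Compute log-barrier.
ln values: [1.6993, 1.6233, 1.4469]
phi = -(1.6993 + 1.6233 + 1.4469) = -4.7695
Step 2: Compute augmented objective.
t*f(x) = 2.12*17.48 = 37.0576
Total = 37.0576 - 4.7695 = 32.2881


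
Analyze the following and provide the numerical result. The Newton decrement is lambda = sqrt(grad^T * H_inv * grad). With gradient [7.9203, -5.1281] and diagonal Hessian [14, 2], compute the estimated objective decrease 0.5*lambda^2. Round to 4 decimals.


Step 1: H is diagonal, so H^(-1) * g = [0.5657, -2.5641].
Step 2: g^T H^(-1) g = sum_i g_i^2 / H_ii
  = (7.9203)^2/14 + (-5.1281)^2/2
  = 4.4808 + 13.1487 = 17.6295
Step 3: Objective decrease = 0.5 * g^T H^(-1) g = 8.8148


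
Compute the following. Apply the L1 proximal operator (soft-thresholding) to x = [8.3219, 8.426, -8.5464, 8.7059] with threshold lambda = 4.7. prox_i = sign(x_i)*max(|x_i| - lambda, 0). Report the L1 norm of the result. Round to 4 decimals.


Soft-thresholding with lambda = 4.7:
prox(8.3219) = sign(8.3219)*max(|8.3219| - 4.7, 0) = 3.6219
prox(8.426) = sign(8.426)*max(|8.426| - 4.7, 0) = 3.726
prox(-8.5464) = sign(-8.5464)*max(|-8.5464| - 4.7, 0) = -3.8464
prox(8.7059) = sign(8.7059)*max(|8.7059| - 4.7, 0) = 4.0059
prox(x) = [3.6219, 3.726, -3.8464, 4.0059]
||prox(x)||_1 = 3.6219 + 3.726 + 3.8464 + 4.0059 = 15.2002


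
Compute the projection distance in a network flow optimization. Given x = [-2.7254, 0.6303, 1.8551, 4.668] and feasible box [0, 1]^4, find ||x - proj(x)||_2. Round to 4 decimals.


Project each component onto [0, 1].
clip(-2.7254) = 0.0, clip(0.6303) = 0.6303, clip(1.8551) = 1.0, clip(4.668) = 1.0
Projection = [0.0, 0.6303, 1.0, 1.0]
Squared diffs: [7.4278, 0.0, 0.7312, 13.4542]
Distance = sqrt(21.6132) = 4.649


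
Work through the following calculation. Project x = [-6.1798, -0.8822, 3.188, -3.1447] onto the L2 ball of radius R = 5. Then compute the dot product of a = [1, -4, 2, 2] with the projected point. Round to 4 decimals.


Step 1: Compute ||x|| (intermediates to 6 decimals).
||x|| = sqrt((-6.1798)^2 + (-0.8822)^2 + 3.188^2 + (-3.1447)^2) = 7.682492
Step 2: Project.
Since ||x|| > R, scale = R/||x|| = 5/7.682492 = 0.65083, proj(x) = scale * x
proj(x) = [-4.021999, -0.574162, 2.074846, -2.046665]
Step 3: Dot product.
a^T * proj(x) = 1*(-4.021999) - 4*(-0.574162) + 2*2.074846 + 2*(-2.046665) = -1.669


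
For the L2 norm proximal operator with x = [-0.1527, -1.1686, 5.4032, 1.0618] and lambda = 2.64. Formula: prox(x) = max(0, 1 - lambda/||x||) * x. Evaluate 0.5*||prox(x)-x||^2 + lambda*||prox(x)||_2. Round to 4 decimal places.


Step 1: Compute ||x||.
||x|| = 5.6312
Step 2: Compute scaling factor.
scale = max(0, 1 - 2.64/5.6312) = 0.5312
Step 3: prox(x) = [-0.0811, -0.6207, 2.8701, 0.564]
||prox(x)|| = 2.9912
Step 4: Proximal objective.
0.5*||prox-x||^2 = 3.4848
lambda*||prox|| = 7.8968
Total = 11.3817


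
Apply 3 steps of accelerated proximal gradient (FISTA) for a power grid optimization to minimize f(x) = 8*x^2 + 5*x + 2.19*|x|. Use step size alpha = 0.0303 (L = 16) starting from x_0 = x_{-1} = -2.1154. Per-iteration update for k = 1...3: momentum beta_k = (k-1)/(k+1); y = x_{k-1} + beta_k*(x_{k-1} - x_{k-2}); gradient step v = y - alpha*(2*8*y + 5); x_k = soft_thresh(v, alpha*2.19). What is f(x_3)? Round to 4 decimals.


FISTA on f(x) = 8*x^2 + 5*x + 2.19*|x|
L = 16, alpha = 0.0303
Iteration 1: beta = 0.0, y = -2.1154 + 0.0*(-2.1154 + 2.1154) = -2.1154
  grad(y) = -28.8464, v = y - alpha*grad = -1.2414
  prox(v) = soft_thresh(-1.2414, 0.0664) = -1.175
Iteration 2: beta = 0.3333, y = -1.175 + 0.3333*(-1.175 + 2.1154) = -0.8615
  grad(y) = -8.7845, v = y - alpha*grad = -0.5954
  prox(v) = soft_thresh(-0.5954, 0.0664) = -0.529
Iteration 3: beta = 0.5, y = -0.529 + 0.5*(-0.529 + 1.175) = -0.206
  grad(y) = 1.7039, v = y - alpha*grad = -0.2576
  prox(v) = soft_thresh(-0.2576, 0.0664) = -0.1913
f(x_3) = 8*(-0.1913)^2 + 5*(-0.1913) + 2.19*|-0.1913| = -0.2448


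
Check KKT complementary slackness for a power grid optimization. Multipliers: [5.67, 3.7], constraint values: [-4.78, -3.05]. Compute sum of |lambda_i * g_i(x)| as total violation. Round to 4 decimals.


KKT complementary slackness check:
lambda_1 * g_1 = 5.67 * -4.78 = -27.1026
lambda_2 * g_2 = 3.7 * -3.05 = -11.285
Total violation = 27.1026 + 11.285 = 38.3876


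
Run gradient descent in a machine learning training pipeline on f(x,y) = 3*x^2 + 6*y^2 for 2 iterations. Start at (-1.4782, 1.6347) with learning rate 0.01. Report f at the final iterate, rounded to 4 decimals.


Gradient descent on f(x,y) = 3*x^2 + 6*y^2.
Starting point: (-1.4782, 1.6347), alpha = 0.01
Step 1: grad_x = 2*3*-1.4782 = -8.8692, grad_y = 2*6*1.6347 = 19.6164
  x_1 = -1.4782 - 0.01*-8.8692 = -1.3895
  y_1 = 1.6347 - 0.01*19.6164 = 1.4385
Step 2: grad_x = 2*3*-1.3895 = -8.337, grad_y = 2*6*1.4385 = 17.2624
  x_2 = -1.3895 - 0.01*-8.337 = -1.3061
  y_2 = 1.4385 - 0.01*17.2624 = 1.2659
f(-1.3061, 1.2659) = 3*(-1.3061)^2 + 6*1.2659^2 = 14.7332


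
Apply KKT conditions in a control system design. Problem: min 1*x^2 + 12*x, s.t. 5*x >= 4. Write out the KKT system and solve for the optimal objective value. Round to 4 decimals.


Step 1: Try lambda = 0 (constraint inactive).
x_unc = -12/(2*1) = -6.0
Check: 5*-6.0 = -30.0 < 4 -- violated!
Step 2: Constraint must be active: 5*x = 4
x* = 4/5 = 0.8
lambda = (2*1*0.8 + 12)/5 = 2.72
Step 3: Compute optimal value.
f(x*) = 1*0.8^2 + 12*0.8 = 10.24


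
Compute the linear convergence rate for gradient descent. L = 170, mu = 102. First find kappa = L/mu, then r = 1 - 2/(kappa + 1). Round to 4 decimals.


Step 1: Compute the condition number.
kappa = L/mu = 170/102 = 1.6667
Step 2: Compute the convergence rate.
r = 1 - 2/(kappa + 1) = 1 - 2*mu/(L + mu) = (L - mu)/(L + mu) = 68/272 = 0.25


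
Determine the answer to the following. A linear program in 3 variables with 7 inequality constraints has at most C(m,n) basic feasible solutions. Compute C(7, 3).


Each vertex corresponds to some choice of n active constraints out of m, so the number of vertices is at most C(m, n) = m! / (n!(m-n)!).
m = 7, n = 3
Numerator: 7 * 6 * 5
Denominator: 3! = 6
C(7, 3) = 35


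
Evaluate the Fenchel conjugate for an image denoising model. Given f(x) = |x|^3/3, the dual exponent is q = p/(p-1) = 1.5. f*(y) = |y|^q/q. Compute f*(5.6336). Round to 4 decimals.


The conjugate exponent q satisfies 1/p + 1/q = 1.
p = 3, so q = 3/(3 - 1) = 1.5
|y|^q = 5.6336^1.5 = 13.3715
f*(5.6336) = 13.3715 / 1.5 = 8.9143


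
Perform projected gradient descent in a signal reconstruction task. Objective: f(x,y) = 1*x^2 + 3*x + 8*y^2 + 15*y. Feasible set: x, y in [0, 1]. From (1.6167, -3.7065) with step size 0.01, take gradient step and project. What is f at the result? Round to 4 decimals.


Step 1: Compute gradient at (1.6167, -3.7065).
grad_x = 2*1*1.6167 + 3 = 6.2334
grad_y = 2*8*-3.7065 + 15 = -44.304
Step 2: Gradient step.
x_raw = 1.6167 - 0.01*6.2334 = 1.5544
y_raw = -3.7065 - 0.01*-44.304 = -3.2635
Step 3: Project onto [0, 1].
x_proj = clip(1.5544) = 1.0
y_proj = clip(-3.2635) = 0.0
Step 4: Evaluate f.
f(1.0, 0.0) = 4.0


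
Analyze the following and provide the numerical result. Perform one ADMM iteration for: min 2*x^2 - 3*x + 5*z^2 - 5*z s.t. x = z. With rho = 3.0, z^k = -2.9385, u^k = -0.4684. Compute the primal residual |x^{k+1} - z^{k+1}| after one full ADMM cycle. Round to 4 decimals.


ADMM iteration with rho = 3.0, z^k = -2.9385, u^k = -0.4684
Step 1: x-update.
Minimize 2*x^2 - 3*x + (3.0/2)*(x + 2.9385 - 0.4684)^2
FOC: (2*2 + 3.0)*x = 3 + 3.0*(-2.9385 + 0.4684)
x^{k+1} = -0.63
Step 2: z-update.
Minimize 5*z^2 - 5*z + (3.0/2)*(-0.63 - z - 0.4684)^2
FOC: (2*5 + 3.0)*z = 5 + 3.0*(-0.63 - 0.4684)
z^{k+1} = 0.1311
Step 3: u-update.
u^{k+1} = -0.4684 - 0.63 - 0.1311 = -1.2296
Step 4: Primal residual = |-0.63 - 0.1311| = 0.7612


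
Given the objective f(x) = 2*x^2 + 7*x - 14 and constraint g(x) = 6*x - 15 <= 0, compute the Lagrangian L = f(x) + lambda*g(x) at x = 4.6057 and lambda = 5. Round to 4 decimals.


Step 1: Evaluate f(x).
f(4.6057) = 2*4.6057^2 + 7*4.6057 - 14 = 60.6648
Step 2: Evaluate g(x).
g(4.6057) = 6*4.6057 - 15 = 12.6342
Step 3: Compute Lagrangian.
L = 60.6648 + 5*12.6342 = 123.8358


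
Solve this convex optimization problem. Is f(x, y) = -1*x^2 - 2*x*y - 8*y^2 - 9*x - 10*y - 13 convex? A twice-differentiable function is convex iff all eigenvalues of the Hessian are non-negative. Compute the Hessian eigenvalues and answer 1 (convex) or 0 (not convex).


The Hessian of f(x,y) = -1*x^2 - 2*x*y - 8*y^2 - 9*x - 10*y - 13 is:
H = [[-2, -2], [-2, -16]]
Trace = -2 - 16 = -18
Determinant = -2*-16 - (-2)^2 = 28
Discriminant = (-18)^2 - 4*28 = 212.0
Eigenvalues: lambda_1 = -16.2801, lambda_2 = -1.7199
The function is not convex.

0


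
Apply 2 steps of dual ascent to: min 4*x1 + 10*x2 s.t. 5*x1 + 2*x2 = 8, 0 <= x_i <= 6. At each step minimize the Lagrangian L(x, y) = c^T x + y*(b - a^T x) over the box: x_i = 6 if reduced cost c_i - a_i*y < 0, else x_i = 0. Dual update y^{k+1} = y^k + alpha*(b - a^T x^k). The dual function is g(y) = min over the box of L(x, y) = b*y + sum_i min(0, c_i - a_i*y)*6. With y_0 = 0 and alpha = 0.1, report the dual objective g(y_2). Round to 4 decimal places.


Dual ascent for LP: min 4*x1 + 10*x2, 5*x1 + 2*x2 = 8, 0 <= x_i <= 6
Step 1: y^k = 0.0, reduced costs: (4.0, 10.0)
  x^k = (0.0, 0.0), subgradient = b - a^T x = 8.0
  y^{k+1} = 0.0 + 0.1*8.0 = 0.8
Step 2: y^k = 0.8, reduced costs: (0.0, 8.4)
  x^k = (0.0, 0.0), subgradient = b - a^T x = 8.0
  y^{k+1} = 0.8 + 0.1*8.0 = 1.6
Dual objective at y_2 = 1.6: reduced costs (-4.0, 6.8), box minimizer x = (6.0, 0.0)
g(y_2) = b*y + (c1 - a1*y)*x1 + (c2 - a2*y)*x2 = 8*1.6 + (-4.0)*6.0 + 6.8*0.0 = 12.8 - 24.0 + 0.0 = -11.2


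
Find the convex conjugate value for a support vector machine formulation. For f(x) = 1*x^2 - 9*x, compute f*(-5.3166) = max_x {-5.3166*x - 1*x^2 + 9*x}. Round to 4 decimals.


f*(y) = sup_x {y*x - a*x^2 - b*x} = sup_x {(y-b)*x - a*x^2}
FOC: (y - b) - 2a*x = 0 => x* = (y - b)/(2a)
x* = (-5.3166 + 9)/(2*1) = 1.8417
f*(-5.3166) = (y-b)^2/(4a) = (-5.3166 + 9)^2/(4*1)
= 13.5674/4 = 3.3919


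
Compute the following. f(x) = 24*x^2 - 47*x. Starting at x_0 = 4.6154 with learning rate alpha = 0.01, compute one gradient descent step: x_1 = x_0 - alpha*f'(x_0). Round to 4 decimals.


We compute the gradient at x_0 and apply the update.
f'(x) = 48*x - 47
f'(4.6154) = 48*4.6154 - 47 = 174.5392
x_1 = 4.6154 - 0.01*174.5392 = 2.87


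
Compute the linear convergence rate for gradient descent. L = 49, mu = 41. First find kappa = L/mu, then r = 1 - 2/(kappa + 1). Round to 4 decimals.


Step 1: Compute the condition number.
kappa = L/mu = 49/41 = 1.1951
Step 2: Compute the convergence rate.
r = 1 - 2/(kappa + 1) = 1 - 2*mu/(L + mu) = (L - mu)/(L + mu) = 8/90 = 0.0889


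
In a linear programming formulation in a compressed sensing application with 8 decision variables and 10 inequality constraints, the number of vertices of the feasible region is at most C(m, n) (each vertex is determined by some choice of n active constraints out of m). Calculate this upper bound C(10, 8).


Each vertex corresponds to some choice of n active constraints out of m, so the number of vertices is at most C(m, n) = m! / (n!(m-n)!).
m = 10, n = 8
Numerator: 10 * 9 * 8 * 7 * 6 * 5 * 4 * 3
Denominator: 8! = 40320
C(10, 8) = 45


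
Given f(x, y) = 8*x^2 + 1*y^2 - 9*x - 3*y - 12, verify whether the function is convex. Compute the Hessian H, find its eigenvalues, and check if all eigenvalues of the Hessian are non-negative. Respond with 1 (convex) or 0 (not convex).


The Hessian of f(x,y) = 8*x^2 + 1*y^2 - 9*x - 3*y - 12 is:
H = [[16, 0], [0, 2]]
Trace = 16 + 2 = 18
Determinant = 16*2 - (0)^2 = 32
Discriminant = (18)^2 - 4*32 = 196.0
Eigenvalues: lambda_1 = 2.0, lambda_2 = 16.0
The function is convex.

1


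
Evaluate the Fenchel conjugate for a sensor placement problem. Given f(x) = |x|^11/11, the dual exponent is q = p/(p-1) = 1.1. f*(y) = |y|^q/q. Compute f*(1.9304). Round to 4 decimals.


The conjugate exponent q satisfies 1/p + 1/q = 1.
p = 11, so q = 11/(11 - 1) = 1.1
|y|^q = 1.9304^1.1 = 2.0616
f*(1.9304) = 2.0616 / 1.1 = 1.8742


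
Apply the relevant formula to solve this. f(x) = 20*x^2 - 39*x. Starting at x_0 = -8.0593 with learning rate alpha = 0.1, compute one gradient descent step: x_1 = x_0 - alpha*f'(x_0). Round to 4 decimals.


We compute the gradient at x_0 and apply the update.
f'(x) = 40*x - 39
f'(-8.0593) = 40*-8.0593 - 39 = -361.372
x_1 = -8.0593 - 0.1*-361.372 = 28.0779


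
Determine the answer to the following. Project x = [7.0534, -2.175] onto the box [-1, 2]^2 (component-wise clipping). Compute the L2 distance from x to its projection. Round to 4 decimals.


Project each component onto [-1, 2].
clip(7.0534) = 2.0, clip(-2.175) = -1.0
Projection = [2.0, -1.0]
Squared diffs: [25.5369, 1.3806]
Distance = sqrt(26.9175) = 5.1882


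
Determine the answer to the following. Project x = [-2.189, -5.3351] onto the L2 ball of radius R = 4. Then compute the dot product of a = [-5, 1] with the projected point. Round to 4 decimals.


Step 1: Compute ||x|| (intermediates to 6 decimals).
||x|| = sqrt((-2.189)^2 + (-5.3351)^2) = 5.766716
Step 2: Project.
Since ||x|| > R, scale = R/||x|| = 4/5.766716 = 0.693636, proj(x) = scale * x
proj(x) = [-1.518369, -3.700617]
Step 3: Dot product.
a^T * proj(x) = -5*(-1.518369) + 1*(-3.700617) = 3.8912


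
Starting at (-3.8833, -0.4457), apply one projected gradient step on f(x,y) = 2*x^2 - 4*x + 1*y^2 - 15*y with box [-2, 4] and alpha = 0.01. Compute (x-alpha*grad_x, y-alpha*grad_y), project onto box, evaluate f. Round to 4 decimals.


Step 1: Compute gradient at (-3.8833, -0.4457).
grad_x = 2*2*-3.8833 - 4 = -19.5332
grad_y = 2*1*-0.4457 - 15 = -15.8914
Step 2: Gradient step.
x_raw = -3.8833 - 0.01*-19.5332 = -3.688
y_raw = -0.4457 - 0.01*-15.8914 = -0.2868
Step 3: Project onto [-2, 4].
x_proj = clip(-3.688) = -2.0
y_proj = clip(-0.2868) = -0.2868
Step 4: Evaluate f.
f(-2.0, -0.2868) = 20.384


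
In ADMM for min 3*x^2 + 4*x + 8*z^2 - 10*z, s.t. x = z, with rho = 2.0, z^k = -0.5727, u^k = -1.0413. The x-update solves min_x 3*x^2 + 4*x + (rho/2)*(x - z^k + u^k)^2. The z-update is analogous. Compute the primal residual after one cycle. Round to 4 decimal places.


ADMM iteration with rho = 2.0, z^k = -0.5727, u^k = -1.0413
Step 1: x-update.
Minimize 3*x^2 + 4*x + (2.0/2)*(x + 0.5727 - 1.0413)^2
FOC: (2*3 + 2.0)*x = -4 + 2.0*(-0.5727 + 1.0413)
x^{k+1} = -0.3829
Step 2: z-update.
Minimize 8*z^2 - 10*z + (2.0/2)*(-0.3829 - z - 1.0413)^2
FOC: (2*8 + 2.0)*z = 10 + 2.0*(-0.3829 - 1.0413)
z^{k+1} = 0.3973
Step 3: u-update.
u^{k+1} = -1.0413 - 0.3829 - 0.3973 = -1.8215
Step 4: Primal residual = |-0.3829 - 0.3973| = 0.7802


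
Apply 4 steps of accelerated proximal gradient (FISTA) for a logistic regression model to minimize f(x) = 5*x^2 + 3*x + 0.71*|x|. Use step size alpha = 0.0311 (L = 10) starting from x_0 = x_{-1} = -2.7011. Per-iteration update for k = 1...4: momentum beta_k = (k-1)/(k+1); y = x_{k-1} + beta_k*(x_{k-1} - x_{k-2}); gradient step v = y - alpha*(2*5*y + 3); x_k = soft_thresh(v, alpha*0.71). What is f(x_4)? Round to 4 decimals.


FISTA on f(x) = 5*x^2 + 3*x + 0.71*|x|
L = 10, alpha = 0.0311
Iteration 1: beta = 0.0, y = -2.7011 + 0.0*(-2.7011 + 2.7011) = -2.7011
  grad(y) = -24.011, v = y - alpha*grad = -1.9544
  prox(v) = soft_thresh(-1.9544, 0.0221) = -1.9323
Iteration 2: beta = 0.3333, y = -1.9323 + 0.3333*(-1.9323 + 2.7011) = -1.676
  grad(y) = -13.76, v = y - alpha*grad = -1.2481
  prox(v) = soft_thresh(-1.2481, 0.0221) = -1.226
Iteration 3: beta = 0.5, y = -1.226 + 0.5*(-1.226 + 1.9323) = -0.8728
  grad(y) = -5.7284, v = y - alpha*grad = -0.6947
  prox(v) = soft_thresh(-0.6947, 0.0221) = -0.6726
Iteration 4: beta = 0.6, y = -0.6726 + 0.6*(-0.6726 + 1.226) = -0.3406
  grad(y) = -0.4058, v = y - alpha*grad = -0.328
  prox(v) = soft_thresh(-0.328, 0.0221) = -0.3059
f(x_4) = 5*(-0.3059)^2 + 3*(-0.3059) + 0.71*|-0.3059| = -0.2327


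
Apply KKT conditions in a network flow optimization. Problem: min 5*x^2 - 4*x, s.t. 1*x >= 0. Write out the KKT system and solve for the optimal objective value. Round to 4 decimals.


Step 1: Try lambda = 0 (constraint inactive).
Stationarity: 2*5*x - 4 = 0
x* = 4/(2*5) = 0.4
Check constraint: 1*0.4 = 0.4 >= 0 -- satisfied.
Step 2: Compute optimal value.
f(x*) = 5*0.4^2 - 4*0.4 = -0.8


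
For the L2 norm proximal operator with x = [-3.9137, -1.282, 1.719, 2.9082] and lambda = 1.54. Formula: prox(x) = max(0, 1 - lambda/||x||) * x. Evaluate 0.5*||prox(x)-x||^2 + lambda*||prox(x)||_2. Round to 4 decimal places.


Step 1: Compute ||x||.
||x|| = 5.3266
Step 2: Compute scaling factor.
scale = max(0, 1 - 1.54/5.3266) = 0.7109
Step 3: prox(x) = [-2.7822, -0.9114, 1.222, 2.0674]
||prox(x)|| = 3.7866
Step 4: Proximal objective.
0.5*||prox-x||^2 = 1.1858
lambda*||prox|| = 5.8314
Total = 7.0172


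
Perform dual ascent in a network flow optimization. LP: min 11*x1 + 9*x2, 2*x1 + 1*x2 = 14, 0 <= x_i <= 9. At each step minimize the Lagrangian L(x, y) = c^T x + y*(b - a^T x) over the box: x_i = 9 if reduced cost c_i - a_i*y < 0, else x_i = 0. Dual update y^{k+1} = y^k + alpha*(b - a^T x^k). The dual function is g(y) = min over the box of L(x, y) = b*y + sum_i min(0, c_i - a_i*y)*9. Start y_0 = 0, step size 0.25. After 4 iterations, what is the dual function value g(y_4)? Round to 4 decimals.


Dual ascent for LP: min 11*x1 + 9*x2, 2*x1 + 1*x2 = 14, 0 <= x_i <= 9
Step 1: y^k = 0.0, reduced costs: (11.0, 9.0)
  x^k = (0.0, 0.0), subgradient = b - a^T x = 14.0
  y^{k+1} = 0.0 + 0.25*14.0 = 3.5
Step 2: y^k = 3.5, reduced costs: (4.0, 5.5)
  x^k = (0.0, 0.0), subgradient = b - a^T x = 14.0
  y^{k+1} = 3.5 + 0.25*14.0 = 7.0
Step 3: y^k = 7.0, reduced costs: (-3.0, 2.0)
  x^k = (9.0, 0.0), subgradient = b - a^T x = -4.0
  y^{k+1} = 7.0 + 0.25*-4.0 = 6.0
Step 4: y^k = 6.0, reduced costs: (-1.0, 3.0)
  x^k = (9.0, 0.0), subgradient = b - a^T x = -4.0
  y^{k+1} = 6.0 + 0.25*-4.0 = 5.0
Dual objective at y_4 = 5.0: reduced costs (1.0, 4.0), box minimizer x = (0.0, 0.0)
g(y_4) = b*y + (c1 - a1*y)*x1 + (c2 - a2*y)*x2 = 14*5.0 + 1.0*0.0 + 4.0*0.0 = 70.0 + 0.0 + 0.0 = 70.0
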